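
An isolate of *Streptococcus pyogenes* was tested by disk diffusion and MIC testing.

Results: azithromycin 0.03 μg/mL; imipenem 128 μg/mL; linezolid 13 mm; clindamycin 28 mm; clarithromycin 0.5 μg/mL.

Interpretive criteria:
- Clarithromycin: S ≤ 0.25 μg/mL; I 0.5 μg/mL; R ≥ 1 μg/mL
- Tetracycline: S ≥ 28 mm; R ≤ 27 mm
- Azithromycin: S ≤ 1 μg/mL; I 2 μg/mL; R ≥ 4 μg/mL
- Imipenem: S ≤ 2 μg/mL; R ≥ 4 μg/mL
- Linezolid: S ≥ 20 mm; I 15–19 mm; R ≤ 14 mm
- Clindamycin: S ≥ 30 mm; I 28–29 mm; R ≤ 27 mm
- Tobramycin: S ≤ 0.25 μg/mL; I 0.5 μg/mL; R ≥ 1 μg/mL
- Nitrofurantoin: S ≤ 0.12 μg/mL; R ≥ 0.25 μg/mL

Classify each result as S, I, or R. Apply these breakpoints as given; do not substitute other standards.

Azithromycin: 0.03 μg/mL is ≤ 1 μg/mL — susceptible
Imipenem (128 μg/mL) ≥ 4 μg/mL → Resistant
Linezolid 13 mm: ≤ 14 mm — resistant
Clindamycin (28 mm) in 28–29 mm — Intermediate
Clarithromycin (0.5 μg/mL) = 0.5 μg/mL ⇒ Intermediate

S, R, R, I, I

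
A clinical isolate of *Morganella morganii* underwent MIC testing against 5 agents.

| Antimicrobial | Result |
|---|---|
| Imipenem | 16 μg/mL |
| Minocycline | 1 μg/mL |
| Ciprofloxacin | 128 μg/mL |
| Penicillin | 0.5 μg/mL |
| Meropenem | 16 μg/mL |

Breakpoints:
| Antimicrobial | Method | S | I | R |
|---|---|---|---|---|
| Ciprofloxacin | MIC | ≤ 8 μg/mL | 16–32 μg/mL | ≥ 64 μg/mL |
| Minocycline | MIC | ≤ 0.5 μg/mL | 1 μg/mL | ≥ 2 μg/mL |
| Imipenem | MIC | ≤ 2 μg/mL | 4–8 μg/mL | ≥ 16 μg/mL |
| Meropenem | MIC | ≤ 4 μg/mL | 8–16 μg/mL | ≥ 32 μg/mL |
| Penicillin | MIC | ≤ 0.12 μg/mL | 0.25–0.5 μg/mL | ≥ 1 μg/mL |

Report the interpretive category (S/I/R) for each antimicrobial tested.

R, I, R, I, I

Imipenem: 16 μg/mL is ≥ 16 μg/mL ⇒ resistant
Minocycline: 1 μg/mL is = 1 μg/mL — I
Ciprofloxacin 128 μg/mL: ≥ 64 μg/mL — R
Penicillin (0.5 μg/mL) in 0.25–0.5 μg/mL — Intermediate
Meropenem (16 μg/mL) in 8–16 μg/mL ⇒ I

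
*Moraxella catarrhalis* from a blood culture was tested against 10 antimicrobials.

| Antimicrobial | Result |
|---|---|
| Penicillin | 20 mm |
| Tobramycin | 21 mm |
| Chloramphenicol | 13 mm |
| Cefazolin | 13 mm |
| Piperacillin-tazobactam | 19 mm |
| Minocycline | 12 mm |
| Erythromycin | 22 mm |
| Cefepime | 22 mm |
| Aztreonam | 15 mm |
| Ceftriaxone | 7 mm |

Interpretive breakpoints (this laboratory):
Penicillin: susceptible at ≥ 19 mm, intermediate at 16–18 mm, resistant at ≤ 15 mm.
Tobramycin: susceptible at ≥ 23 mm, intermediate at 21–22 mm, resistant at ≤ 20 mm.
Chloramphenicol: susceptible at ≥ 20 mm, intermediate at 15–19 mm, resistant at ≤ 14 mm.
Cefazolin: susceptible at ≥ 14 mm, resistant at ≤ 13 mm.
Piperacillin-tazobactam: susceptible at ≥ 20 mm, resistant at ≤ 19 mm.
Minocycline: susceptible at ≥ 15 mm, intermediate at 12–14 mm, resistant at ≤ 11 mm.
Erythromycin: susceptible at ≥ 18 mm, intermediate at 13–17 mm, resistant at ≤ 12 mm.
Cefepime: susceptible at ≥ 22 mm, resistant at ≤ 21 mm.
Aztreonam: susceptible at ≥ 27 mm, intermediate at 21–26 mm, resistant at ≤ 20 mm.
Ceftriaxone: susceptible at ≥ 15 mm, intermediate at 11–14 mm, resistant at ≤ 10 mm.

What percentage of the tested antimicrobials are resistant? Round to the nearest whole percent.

50%

Penicillin: 20 mm is ≥ 19 mm — S
Tobramycin (21 mm) in 21–22 mm → intermediate
Chloramphenicol: 13 mm is ≤ 14 mm ⇒ Resistant
Cefazolin: 13 mm is ≤ 13 mm — R
Piperacillin-tazobactam (19 mm) ≤ 19 mm — R
Minocycline (12 mm) in 12–14 mm — I
Erythromycin 22 mm: ≥ 18 mm — Susceptible
Cefepime (22 mm) ≥ 22 mm → Susceptible
Aztreonam 15 mm: ≤ 20 mm — R
Ceftriaxone: 7 mm is ≤ 10 mm → resistant
Resistant: 5/10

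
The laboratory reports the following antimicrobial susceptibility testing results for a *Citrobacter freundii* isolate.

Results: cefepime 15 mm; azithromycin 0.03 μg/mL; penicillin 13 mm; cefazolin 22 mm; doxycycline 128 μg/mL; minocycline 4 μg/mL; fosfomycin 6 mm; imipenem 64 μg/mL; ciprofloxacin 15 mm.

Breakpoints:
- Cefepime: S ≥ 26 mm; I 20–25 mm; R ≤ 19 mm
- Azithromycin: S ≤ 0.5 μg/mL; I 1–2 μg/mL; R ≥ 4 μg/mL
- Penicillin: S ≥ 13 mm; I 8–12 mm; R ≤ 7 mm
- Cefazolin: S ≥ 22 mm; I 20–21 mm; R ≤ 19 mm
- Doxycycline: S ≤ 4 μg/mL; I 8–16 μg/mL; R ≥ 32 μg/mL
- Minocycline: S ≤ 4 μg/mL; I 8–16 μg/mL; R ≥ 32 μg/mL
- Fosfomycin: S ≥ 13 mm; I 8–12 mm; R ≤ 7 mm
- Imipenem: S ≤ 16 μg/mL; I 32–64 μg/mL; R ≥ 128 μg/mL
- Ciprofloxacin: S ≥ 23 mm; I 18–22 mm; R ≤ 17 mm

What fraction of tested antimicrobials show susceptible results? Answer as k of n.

Cefepime (15 mm) ≤ 19 mm — Resistant
Azithromycin 0.03 μg/mL: ≤ 0.5 μg/mL — susceptible
Penicillin (13 mm) ≥ 13 mm — Susceptible
Cefazolin (22 mm) ≥ 22 mm → Susceptible
Doxycycline: 128 μg/mL is ≥ 32 μg/mL — Resistant
Minocycline (4 μg/mL) ≤ 4 μg/mL ⇒ S
Fosfomycin: 6 mm is ≤ 7 mm — resistant
Imipenem (64 μg/mL) in 32–64 μg/mL — I
Ciprofloxacin 15 mm: ≤ 17 mm ⇒ resistant
Susceptible: 4/9

4 of 9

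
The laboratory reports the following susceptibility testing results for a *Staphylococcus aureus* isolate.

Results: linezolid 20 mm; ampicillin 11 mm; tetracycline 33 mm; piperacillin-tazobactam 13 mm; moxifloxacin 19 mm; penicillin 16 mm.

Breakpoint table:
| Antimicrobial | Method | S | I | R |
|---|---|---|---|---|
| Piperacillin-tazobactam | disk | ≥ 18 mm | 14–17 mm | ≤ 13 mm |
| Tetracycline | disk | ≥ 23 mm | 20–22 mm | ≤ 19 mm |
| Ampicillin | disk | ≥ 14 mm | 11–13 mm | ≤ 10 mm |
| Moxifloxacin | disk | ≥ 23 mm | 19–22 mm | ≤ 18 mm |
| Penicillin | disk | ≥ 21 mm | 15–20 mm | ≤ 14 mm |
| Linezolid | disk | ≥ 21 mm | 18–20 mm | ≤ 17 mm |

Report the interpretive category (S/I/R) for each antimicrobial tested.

I, I, S, R, I, I

Linezolid (20 mm) in 18–20 mm → Intermediate
Ampicillin: 11 mm is in 11–13 mm — intermediate
Tetracycline (33 mm) ≥ 23 mm → Susceptible
Piperacillin-tazobactam 13 mm: ≤ 13 mm — R
Moxifloxacin 19 mm: in 19–22 mm → intermediate
Penicillin: 16 mm is in 15–20 mm ⇒ Intermediate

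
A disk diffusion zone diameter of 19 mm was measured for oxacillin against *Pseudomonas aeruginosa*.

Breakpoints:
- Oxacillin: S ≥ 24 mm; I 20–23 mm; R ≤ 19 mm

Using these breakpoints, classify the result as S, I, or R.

Oxacillin: 19 mm is ≤ 19 mm ⇒ R

Resistant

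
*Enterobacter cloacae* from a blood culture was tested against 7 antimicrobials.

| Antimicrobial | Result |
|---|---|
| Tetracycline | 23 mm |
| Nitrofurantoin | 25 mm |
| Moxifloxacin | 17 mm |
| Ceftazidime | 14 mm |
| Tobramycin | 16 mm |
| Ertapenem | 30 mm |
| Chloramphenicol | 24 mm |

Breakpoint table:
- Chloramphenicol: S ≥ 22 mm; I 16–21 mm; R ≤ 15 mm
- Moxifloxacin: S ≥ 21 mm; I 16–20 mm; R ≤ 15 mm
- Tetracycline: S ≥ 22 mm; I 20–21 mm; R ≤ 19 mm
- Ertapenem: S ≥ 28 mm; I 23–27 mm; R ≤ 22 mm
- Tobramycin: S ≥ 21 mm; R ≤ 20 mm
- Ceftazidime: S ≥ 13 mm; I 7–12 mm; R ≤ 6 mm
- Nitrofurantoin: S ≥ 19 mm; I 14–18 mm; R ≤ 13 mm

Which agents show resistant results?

tobramycin

Tetracycline 23 mm: ≥ 22 mm — susceptible
Nitrofurantoin 25 mm: ≥ 19 mm — S
Moxifloxacin (17 mm) in 16–20 mm — I
Ceftazidime (14 mm) ≥ 13 mm — Susceptible
Tobramycin (16 mm) ≤ 20 mm → R
Ertapenem 30 mm: ≥ 28 mm — S
Chloramphenicol (24 mm) ≥ 22 mm → Susceptible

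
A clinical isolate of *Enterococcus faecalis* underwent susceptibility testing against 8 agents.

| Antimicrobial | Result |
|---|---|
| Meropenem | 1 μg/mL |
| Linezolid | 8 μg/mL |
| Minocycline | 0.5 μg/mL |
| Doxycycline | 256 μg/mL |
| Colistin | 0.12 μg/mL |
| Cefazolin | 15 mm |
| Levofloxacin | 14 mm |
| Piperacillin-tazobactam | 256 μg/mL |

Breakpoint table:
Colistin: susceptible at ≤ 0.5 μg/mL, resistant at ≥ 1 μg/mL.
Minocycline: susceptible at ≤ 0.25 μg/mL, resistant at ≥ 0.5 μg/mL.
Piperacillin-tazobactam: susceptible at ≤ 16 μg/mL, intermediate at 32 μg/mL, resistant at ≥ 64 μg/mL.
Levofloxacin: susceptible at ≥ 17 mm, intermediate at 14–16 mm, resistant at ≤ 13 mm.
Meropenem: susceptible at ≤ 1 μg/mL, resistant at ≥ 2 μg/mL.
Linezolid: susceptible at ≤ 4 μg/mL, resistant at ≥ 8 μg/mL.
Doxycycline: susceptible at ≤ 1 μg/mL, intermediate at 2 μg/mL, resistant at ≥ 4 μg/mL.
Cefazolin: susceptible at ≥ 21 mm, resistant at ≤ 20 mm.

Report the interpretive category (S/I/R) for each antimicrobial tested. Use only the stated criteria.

S, R, R, R, S, R, I, R

Meropenem 1 μg/mL: ≤ 1 μg/mL — S
Linezolid: 8 μg/mL is ≥ 8 μg/mL — Resistant
Minocycline: 0.5 μg/mL is ≥ 0.5 μg/mL ⇒ Resistant
Doxycycline: 256 μg/mL is ≥ 4 μg/mL — R
Colistin (0.12 μg/mL) ≤ 0.5 μg/mL ⇒ S
Cefazolin 15 mm: ≤ 20 mm — Resistant
Levofloxacin: 14 mm is in 14–16 mm → I
Piperacillin-tazobactam 256 μg/mL: ≥ 64 μg/mL ⇒ R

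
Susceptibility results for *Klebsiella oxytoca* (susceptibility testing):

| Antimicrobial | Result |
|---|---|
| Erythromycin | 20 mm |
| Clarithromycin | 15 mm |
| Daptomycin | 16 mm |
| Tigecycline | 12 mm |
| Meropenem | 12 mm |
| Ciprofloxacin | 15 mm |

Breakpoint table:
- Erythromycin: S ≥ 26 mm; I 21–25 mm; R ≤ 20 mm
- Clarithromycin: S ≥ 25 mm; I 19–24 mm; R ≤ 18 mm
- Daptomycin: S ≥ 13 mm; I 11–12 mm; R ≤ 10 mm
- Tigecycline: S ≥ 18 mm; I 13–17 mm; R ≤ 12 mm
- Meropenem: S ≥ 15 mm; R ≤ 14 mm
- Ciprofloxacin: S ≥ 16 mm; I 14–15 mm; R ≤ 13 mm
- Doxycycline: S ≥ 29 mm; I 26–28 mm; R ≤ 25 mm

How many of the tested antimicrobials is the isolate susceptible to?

Erythromycin 20 mm: ≤ 20 mm → resistant
Clarithromycin 15 mm: ≤ 18 mm — R
Daptomycin 16 mm: ≥ 13 mm ⇒ Susceptible
Tigecycline: 12 mm is ≤ 12 mm → resistant
Meropenem (12 mm) ≤ 14 mm — R
Ciprofloxacin (15 mm) in 14–15 mm → I
Susceptible: 1

1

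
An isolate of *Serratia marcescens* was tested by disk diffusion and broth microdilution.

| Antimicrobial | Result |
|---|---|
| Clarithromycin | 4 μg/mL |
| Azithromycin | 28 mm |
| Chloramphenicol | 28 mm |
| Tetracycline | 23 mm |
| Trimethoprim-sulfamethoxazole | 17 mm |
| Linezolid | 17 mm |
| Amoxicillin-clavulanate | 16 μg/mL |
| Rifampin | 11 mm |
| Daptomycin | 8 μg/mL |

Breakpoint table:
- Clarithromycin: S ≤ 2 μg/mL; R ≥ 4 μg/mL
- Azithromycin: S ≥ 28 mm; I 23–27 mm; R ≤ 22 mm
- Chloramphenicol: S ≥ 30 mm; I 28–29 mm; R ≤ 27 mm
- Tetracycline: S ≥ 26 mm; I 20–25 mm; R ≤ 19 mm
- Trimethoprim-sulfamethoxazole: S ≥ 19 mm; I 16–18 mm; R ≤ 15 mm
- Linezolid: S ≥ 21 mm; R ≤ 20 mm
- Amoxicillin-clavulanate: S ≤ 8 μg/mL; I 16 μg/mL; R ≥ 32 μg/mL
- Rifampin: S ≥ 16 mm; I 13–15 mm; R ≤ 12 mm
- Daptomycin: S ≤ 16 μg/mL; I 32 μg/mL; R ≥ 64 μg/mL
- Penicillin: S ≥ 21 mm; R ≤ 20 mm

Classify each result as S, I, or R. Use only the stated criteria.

Clarithromycin: 4 μg/mL is ≥ 4 μg/mL → resistant
Azithromycin 28 mm: ≥ 28 mm → S
Chloramphenicol (28 mm) in 28–29 mm — intermediate
Tetracycline (23 mm) in 20–25 mm → intermediate
Trimethoprim-sulfamethoxazole: 17 mm is in 16–18 mm ⇒ intermediate
Linezolid: 17 mm is ≤ 20 mm ⇒ R
Amoxicillin-clavulanate (16 μg/mL) = 16 μg/mL → Intermediate
Rifampin (11 mm) ≤ 12 mm → R
Daptomycin (8 μg/mL) ≤ 16 μg/mL ⇒ S

R, S, I, I, I, R, I, R, S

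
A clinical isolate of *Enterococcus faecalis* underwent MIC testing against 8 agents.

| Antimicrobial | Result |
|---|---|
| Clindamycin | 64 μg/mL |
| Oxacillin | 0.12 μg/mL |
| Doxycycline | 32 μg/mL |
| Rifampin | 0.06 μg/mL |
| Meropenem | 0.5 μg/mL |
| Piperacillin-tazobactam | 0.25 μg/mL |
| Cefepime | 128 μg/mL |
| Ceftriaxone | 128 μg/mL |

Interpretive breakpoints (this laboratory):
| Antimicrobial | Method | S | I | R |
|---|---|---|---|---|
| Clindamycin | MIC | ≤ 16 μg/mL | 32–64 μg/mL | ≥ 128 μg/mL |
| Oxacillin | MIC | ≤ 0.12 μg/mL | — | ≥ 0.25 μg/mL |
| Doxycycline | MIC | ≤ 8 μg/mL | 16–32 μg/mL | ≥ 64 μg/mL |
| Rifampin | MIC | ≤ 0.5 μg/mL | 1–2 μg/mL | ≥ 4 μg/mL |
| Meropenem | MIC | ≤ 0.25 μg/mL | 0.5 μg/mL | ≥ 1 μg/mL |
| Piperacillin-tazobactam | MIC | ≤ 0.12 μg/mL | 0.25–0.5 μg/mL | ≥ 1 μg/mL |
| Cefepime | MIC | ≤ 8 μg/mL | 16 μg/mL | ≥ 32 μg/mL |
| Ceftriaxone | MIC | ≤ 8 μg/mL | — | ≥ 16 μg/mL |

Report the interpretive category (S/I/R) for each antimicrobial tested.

I, S, I, S, I, I, R, R

Clindamycin 64 μg/mL: in 32–64 μg/mL ⇒ Intermediate
Oxacillin 0.12 μg/mL: ≤ 0.12 μg/mL — susceptible
Doxycycline: 32 μg/mL is in 16–32 μg/mL — intermediate
Rifampin 0.06 μg/mL: ≤ 0.5 μg/mL → Susceptible
Meropenem (0.5 μg/mL) = 0.5 μg/mL ⇒ intermediate
Piperacillin-tazobactam 0.25 μg/mL: in 0.25–0.5 μg/mL → I
Cefepime (128 μg/mL) ≥ 32 μg/mL — R
Ceftriaxone: 128 μg/mL is ≥ 16 μg/mL → resistant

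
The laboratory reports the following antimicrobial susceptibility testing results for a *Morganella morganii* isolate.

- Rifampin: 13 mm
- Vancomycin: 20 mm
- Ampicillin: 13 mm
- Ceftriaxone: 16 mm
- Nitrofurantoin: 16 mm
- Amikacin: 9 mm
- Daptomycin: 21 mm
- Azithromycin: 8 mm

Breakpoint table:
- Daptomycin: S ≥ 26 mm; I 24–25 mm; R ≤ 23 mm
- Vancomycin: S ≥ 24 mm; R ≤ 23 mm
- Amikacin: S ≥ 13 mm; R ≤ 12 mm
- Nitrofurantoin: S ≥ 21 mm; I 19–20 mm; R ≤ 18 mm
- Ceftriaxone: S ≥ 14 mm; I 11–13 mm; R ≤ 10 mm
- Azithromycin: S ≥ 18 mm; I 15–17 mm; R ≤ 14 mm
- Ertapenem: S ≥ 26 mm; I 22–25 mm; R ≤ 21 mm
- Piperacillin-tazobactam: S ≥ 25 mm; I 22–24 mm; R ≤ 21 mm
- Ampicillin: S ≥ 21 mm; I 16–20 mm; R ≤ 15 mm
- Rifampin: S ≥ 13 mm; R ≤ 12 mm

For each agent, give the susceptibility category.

S, R, R, S, R, R, R, R

Rifampin: 13 mm is ≥ 13 mm ⇒ S
Vancomycin (20 mm) ≤ 23 mm — resistant
Ampicillin 13 mm: ≤ 15 mm → resistant
Ceftriaxone (16 mm) ≥ 14 mm ⇒ S
Nitrofurantoin: 16 mm is ≤ 18 mm — R
Amikacin: 9 mm is ≤ 12 mm — R
Daptomycin: 21 mm is ≤ 23 mm ⇒ R
Azithromycin 8 mm: ≤ 14 mm ⇒ Resistant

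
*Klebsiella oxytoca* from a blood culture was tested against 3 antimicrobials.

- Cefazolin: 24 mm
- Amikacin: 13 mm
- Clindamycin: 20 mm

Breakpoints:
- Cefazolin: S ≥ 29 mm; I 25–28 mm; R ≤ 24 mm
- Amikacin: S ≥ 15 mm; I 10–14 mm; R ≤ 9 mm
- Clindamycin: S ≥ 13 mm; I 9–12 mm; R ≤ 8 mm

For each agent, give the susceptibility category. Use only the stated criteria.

Cefazolin: 24 mm is ≤ 24 mm ⇒ Resistant
Amikacin (13 mm) in 10–14 mm — intermediate
Clindamycin: 20 mm is ≥ 13 mm — S

R, I, S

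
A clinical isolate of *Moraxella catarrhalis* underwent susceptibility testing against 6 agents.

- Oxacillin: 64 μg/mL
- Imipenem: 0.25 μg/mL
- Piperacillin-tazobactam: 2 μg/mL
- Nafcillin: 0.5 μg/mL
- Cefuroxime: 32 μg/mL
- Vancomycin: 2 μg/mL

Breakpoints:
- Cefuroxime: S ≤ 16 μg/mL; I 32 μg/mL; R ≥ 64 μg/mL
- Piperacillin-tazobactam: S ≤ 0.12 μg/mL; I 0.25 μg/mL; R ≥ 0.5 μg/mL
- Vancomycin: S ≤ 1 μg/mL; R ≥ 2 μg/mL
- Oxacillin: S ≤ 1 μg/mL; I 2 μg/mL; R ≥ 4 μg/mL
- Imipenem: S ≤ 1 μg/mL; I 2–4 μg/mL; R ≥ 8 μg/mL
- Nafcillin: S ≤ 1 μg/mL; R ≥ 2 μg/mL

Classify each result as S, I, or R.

Oxacillin: 64 μg/mL is ≥ 4 μg/mL ⇒ R
Imipenem: 0.25 μg/mL is ≤ 1 μg/mL ⇒ Susceptible
Piperacillin-tazobactam 2 μg/mL: ≥ 0.5 μg/mL ⇒ Resistant
Nafcillin 0.5 μg/mL: ≤ 1 μg/mL → susceptible
Cefuroxime: 32 μg/mL is = 32 μg/mL → intermediate
Vancomycin: 2 μg/mL is ≥ 2 μg/mL ⇒ R

R, S, R, S, I, R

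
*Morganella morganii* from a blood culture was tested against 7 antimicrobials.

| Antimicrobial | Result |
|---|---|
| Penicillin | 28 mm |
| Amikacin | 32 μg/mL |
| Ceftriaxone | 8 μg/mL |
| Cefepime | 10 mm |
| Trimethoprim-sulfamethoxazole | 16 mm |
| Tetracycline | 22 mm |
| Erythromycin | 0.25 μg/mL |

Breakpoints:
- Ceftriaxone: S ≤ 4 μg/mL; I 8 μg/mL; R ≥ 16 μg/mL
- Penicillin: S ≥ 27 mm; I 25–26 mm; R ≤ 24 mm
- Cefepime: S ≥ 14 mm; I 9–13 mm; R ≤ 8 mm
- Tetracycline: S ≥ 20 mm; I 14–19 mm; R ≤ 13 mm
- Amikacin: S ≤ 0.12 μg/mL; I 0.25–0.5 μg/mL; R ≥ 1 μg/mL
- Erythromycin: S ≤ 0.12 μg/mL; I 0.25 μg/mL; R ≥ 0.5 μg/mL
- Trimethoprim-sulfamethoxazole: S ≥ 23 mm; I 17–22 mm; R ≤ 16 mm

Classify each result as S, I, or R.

S, R, I, I, R, S, I

Penicillin: 28 mm is ≥ 27 mm → susceptible
Amikacin (32 μg/mL) ≥ 1 μg/mL → Resistant
Ceftriaxone (8 μg/mL) = 8 μg/mL → intermediate
Cefepime: 10 mm is in 9–13 mm → intermediate
Trimethoprim-sulfamethoxazole 16 mm: ≤ 16 mm → R
Tetracycline 22 mm: ≥ 20 mm ⇒ S
Erythromycin (0.25 μg/mL) = 0.25 μg/mL — intermediate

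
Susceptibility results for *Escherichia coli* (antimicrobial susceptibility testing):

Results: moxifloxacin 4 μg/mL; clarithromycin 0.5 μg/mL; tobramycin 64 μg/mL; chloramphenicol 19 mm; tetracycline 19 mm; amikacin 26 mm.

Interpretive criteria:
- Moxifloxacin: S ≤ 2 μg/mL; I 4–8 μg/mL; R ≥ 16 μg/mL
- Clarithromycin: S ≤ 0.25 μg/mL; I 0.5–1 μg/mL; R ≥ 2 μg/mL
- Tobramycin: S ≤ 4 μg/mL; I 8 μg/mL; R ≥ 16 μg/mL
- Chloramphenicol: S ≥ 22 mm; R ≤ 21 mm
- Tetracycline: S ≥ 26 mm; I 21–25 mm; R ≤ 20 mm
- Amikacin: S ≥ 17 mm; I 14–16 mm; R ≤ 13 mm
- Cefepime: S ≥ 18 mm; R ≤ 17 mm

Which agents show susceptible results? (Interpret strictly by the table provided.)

Moxifloxacin: 4 μg/mL is in 4–8 μg/mL ⇒ I
Clarithromycin 0.5 μg/mL: in 0.5–1 μg/mL — Intermediate
Tobramycin (64 μg/mL) ≥ 16 μg/mL → resistant
Chloramphenicol (19 mm) ≤ 21 mm — R
Tetracycline 19 mm: ≤ 20 mm — R
Amikacin: 26 mm is ≥ 17 mm — susceptible

amikacin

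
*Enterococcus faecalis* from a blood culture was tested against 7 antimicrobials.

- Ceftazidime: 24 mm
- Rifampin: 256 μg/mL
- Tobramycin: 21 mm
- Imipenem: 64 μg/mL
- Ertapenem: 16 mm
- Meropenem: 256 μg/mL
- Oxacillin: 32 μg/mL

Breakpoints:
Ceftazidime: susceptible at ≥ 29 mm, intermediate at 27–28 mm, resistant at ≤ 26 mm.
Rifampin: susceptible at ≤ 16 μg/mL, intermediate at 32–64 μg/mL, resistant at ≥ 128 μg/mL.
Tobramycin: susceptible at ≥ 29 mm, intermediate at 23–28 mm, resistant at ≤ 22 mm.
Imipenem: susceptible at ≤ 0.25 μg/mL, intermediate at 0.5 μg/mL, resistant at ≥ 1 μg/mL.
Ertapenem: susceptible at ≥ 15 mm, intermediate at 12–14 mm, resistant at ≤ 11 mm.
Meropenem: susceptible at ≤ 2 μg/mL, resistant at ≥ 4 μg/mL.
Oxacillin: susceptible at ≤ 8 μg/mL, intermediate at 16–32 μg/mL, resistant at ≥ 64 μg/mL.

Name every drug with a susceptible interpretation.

ertapenem

Ceftazidime 24 mm: ≤ 26 mm → Resistant
Rifampin 256 μg/mL: ≥ 128 μg/mL → Resistant
Tobramycin 21 mm: ≤ 22 mm — resistant
Imipenem 64 μg/mL: ≥ 1 μg/mL → Resistant
Ertapenem (16 mm) ≥ 15 mm — S
Meropenem 256 μg/mL: ≥ 4 μg/mL — R
Oxacillin: 32 μg/mL is in 16–32 μg/mL — I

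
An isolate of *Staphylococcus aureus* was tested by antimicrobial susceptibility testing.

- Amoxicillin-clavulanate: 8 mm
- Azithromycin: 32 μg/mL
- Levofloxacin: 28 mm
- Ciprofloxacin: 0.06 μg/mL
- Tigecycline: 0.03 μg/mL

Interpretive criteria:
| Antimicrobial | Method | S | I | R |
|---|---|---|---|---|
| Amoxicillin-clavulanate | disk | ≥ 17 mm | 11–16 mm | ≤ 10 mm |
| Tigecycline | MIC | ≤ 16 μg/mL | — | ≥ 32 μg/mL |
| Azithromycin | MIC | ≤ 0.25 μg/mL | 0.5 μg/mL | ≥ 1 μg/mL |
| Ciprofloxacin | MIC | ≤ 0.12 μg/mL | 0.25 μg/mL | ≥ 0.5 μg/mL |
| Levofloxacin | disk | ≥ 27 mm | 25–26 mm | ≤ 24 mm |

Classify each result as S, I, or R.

Amoxicillin-clavulanate 8 mm: ≤ 10 mm → Resistant
Azithromycin (32 μg/mL) ≥ 1 μg/mL — resistant
Levofloxacin 28 mm: ≥ 27 mm → S
Ciprofloxacin 0.06 μg/mL: ≤ 0.12 μg/mL — Susceptible
Tigecycline: 0.03 μg/mL is ≤ 16 μg/mL → S

R, R, S, S, S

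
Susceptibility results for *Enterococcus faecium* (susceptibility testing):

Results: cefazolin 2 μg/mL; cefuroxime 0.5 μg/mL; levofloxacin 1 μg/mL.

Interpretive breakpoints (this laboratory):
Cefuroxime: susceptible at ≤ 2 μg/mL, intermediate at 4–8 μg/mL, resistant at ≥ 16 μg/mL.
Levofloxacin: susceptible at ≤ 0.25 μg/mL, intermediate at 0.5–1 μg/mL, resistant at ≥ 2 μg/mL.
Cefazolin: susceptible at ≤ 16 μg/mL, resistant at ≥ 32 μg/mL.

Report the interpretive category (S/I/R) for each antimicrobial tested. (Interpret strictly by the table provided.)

S, S, I

Cefazolin (2 μg/mL) ≤ 16 μg/mL ⇒ Susceptible
Cefuroxime (0.5 μg/mL) ≤ 2 μg/mL ⇒ susceptible
Levofloxacin 1 μg/mL: in 0.5–1 μg/mL → Intermediate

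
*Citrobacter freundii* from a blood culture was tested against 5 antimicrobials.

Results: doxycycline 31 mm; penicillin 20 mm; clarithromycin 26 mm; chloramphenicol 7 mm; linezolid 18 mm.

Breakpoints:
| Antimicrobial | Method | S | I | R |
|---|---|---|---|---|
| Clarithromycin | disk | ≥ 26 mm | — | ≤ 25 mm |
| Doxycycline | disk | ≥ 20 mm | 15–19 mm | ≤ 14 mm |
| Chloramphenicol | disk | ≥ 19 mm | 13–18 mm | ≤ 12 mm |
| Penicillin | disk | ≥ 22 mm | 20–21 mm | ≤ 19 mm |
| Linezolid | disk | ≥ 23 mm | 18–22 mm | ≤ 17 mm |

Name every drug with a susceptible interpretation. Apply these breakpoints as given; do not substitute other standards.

Doxycycline: 31 mm is ≥ 20 mm — S
Penicillin: 20 mm is in 20–21 mm → Intermediate
Clarithromycin 26 mm: ≥ 26 mm — S
Chloramphenicol 7 mm: ≤ 12 mm ⇒ resistant
Linezolid: 18 mm is in 18–22 mm → Intermediate

doxycycline, clarithromycin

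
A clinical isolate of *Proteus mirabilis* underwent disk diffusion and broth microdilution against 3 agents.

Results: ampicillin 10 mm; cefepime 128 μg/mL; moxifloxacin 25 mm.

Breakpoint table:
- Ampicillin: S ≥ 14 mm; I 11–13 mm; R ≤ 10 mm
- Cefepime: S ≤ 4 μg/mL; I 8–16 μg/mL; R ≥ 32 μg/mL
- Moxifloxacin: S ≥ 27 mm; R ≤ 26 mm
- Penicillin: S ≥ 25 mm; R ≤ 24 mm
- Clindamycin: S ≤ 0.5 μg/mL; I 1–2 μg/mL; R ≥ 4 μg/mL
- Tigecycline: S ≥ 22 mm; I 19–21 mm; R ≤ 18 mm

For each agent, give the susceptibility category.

R, R, R

Ampicillin: 10 mm is ≤ 10 mm → R
Cefepime 128 μg/mL: ≥ 32 μg/mL ⇒ resistant
Moxifloxacin 25 mm: ≤ 26 mm — Resistant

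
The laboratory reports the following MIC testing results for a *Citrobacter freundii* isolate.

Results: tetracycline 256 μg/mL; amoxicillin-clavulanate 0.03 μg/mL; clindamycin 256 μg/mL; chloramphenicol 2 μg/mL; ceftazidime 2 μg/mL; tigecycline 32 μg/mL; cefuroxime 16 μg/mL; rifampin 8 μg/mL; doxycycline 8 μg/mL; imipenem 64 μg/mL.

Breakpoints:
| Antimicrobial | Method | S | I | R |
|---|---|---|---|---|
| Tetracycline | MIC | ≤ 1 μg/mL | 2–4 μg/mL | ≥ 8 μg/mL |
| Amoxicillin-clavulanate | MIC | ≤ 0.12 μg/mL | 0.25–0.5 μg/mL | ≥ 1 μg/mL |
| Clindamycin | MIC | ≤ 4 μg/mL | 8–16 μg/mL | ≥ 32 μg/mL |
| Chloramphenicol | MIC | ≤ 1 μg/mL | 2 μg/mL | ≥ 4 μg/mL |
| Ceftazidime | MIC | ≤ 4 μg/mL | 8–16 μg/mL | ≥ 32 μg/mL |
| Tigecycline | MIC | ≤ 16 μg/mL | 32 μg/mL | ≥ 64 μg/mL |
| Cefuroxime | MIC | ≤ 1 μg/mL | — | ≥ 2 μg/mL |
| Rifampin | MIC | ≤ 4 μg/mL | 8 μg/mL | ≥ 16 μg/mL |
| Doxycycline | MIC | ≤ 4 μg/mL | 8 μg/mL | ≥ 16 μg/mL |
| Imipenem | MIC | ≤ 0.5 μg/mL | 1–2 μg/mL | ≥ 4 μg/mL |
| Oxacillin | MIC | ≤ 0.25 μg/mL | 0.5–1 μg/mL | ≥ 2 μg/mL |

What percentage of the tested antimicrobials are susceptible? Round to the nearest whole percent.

20%

Tetracycline (256 μg/mL) ≥ 8 μg/mL → Resistant
Amoxicillin-clavulanate (0.03 μg/mL) ≤ 0.12 μg/mL — Susceptible
Clindamycin 256 μg/mL: ≥ 32 μg/mL → Resistant
Chloramphenicol: 2 μg/mL is = 2 μg/mL → Intermediate
Ceftazidime (2 μg/mL) ≤ 4 μg/mL → S
Tigecycline 32 μg/mL: = 32 μg/mL → intermediate
Cefuroxime (16 μg/mL) ≥ 2 μg/mL — Resistant
Rifampin (8 μg/mL) = 8 μg/mL → Intermediate
Doxycycline (8 μg/mL) = 8 μg/mL — Intermediate
Imipenem (64 μg/mL) ≥ 4 μg/mL ⇒ R
Susceptible: 2/10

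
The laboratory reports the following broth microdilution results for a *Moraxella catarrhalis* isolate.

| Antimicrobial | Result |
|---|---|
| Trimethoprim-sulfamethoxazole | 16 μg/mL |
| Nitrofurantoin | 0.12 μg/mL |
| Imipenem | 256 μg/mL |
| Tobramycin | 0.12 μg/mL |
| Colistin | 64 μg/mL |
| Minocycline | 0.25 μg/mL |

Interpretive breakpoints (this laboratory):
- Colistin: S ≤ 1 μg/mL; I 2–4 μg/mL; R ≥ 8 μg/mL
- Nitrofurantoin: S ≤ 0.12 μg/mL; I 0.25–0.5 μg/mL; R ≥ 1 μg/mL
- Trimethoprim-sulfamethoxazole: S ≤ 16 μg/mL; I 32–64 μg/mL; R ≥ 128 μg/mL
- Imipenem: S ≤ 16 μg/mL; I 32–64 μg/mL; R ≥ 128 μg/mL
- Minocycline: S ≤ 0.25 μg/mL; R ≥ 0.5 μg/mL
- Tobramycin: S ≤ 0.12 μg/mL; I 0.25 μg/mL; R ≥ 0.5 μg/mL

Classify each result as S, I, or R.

Trimethoprim-sulfamethoxazole (16 μg/mL) ≤ 16 μg/mL → S
Nitrofurantoin 0.12 μg/mL: ≤ 0.12 μg/mL — susceptible
Imipenem 256 μg/mL: ≥ 128 μg/mL ⇒ R
Tobramycin 0.12 μg/mL: ≤ 0.12 μg/mL ⇒ susceptible
Colistin (64 μg/mL) ≥ 8 μg/mL → Resistant
Minocycline: 0.25 μg/mL is ≤ 0.25 μg/mL — susceptible

S, S, R, S, R, S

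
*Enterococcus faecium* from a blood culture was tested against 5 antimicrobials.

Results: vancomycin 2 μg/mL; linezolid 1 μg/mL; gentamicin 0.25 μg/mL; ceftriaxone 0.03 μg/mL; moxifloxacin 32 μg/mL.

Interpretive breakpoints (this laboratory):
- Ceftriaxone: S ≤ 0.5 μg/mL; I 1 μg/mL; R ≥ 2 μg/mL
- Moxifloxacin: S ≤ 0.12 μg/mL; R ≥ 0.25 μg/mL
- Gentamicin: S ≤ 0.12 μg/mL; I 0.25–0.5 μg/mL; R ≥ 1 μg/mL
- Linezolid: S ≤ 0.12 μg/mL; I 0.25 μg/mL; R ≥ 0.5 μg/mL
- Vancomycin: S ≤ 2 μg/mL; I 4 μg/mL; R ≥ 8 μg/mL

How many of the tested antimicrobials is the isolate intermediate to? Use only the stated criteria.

Vancomycin (2 μg/mL) ≤ 2 μg/mL ⇒ S
Linezolid 1 μg/mL: ≥ 0.5 μg/mL → resistant
Gentamicin: 0.25 μg/mL is in 0.25–0.5 μg/mL — I
Ceftriaxone: 0.03 μg/mL is ≤ 0.5 μg/mL — S
Moxifloxacin (32 μg/mL) ≥ 0.25 μg/mL — resistant
Intermediate: 1

1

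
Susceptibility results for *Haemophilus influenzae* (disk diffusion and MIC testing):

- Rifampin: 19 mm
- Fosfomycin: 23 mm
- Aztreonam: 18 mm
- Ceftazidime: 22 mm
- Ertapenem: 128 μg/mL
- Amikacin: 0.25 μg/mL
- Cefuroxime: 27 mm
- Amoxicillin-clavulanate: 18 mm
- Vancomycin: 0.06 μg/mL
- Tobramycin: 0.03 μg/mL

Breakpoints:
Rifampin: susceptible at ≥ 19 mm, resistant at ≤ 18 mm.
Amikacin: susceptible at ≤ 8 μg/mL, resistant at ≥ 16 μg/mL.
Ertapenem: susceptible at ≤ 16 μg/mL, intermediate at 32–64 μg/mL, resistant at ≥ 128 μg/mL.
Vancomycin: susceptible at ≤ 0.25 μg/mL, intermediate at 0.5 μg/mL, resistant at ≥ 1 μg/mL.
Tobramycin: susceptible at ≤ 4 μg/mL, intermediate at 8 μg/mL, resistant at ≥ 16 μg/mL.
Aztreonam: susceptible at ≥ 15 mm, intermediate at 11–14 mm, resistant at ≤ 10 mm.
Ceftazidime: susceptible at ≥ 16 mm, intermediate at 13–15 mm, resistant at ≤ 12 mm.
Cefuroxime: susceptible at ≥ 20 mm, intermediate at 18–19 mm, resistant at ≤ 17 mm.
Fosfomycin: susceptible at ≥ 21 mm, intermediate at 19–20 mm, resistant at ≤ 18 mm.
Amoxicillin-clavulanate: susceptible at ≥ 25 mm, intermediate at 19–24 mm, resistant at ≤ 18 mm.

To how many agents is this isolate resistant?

Rifampin 19 mm: ≥ 19 mm → S
Fosfomycin (23 mm) ≥ 21 mm ⇒ susceptible
Aztreonam 18 mm: ≥ 15 mm — S
Ceftazidime (22 mm) ≥ 16 mm → S
Ertapenem (128 μg/mL) ≥ 128 μg/mL → resistant
Amikacin (0.25 μg/mL) ≤ 8 μg/mL → susceptible
Cefuroxime: 27 mm is ≥ 20 mm — S
Amoxicillin-clavulanate (18 mm) ≤ 18 mm → R
Vancomycin: 0.06 μg/mL is ≤ 0.25 μg/mL → susceptible
Tobramycin: 0.03 μg/mL is ≤ 4 μg/mL — S
Resistant: 2

2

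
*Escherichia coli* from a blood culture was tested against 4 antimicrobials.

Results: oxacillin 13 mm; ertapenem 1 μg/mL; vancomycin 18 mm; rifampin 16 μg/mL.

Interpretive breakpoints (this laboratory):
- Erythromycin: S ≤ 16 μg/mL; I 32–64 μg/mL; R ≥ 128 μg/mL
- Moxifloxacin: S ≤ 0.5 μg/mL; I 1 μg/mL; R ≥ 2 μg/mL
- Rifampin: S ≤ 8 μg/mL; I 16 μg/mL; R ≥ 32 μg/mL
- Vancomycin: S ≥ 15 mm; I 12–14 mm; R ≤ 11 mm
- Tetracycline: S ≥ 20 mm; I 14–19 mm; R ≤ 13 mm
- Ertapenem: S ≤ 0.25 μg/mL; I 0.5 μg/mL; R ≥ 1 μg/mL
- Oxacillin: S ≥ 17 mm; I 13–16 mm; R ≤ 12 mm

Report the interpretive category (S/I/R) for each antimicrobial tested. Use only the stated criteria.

Oxacillin 13 mm: in 13–16 mm ⇒ Intermediate
Ertapenem (1 μg/mL) ≥ 1 μg/mL ⇒ Resistant
Vancomycin (18 mm) ≥ 15 mm — Susceptible
Rifampin: 16 μg/mL is = 16 μg/mL ⇒ intermediate

I, R, S, I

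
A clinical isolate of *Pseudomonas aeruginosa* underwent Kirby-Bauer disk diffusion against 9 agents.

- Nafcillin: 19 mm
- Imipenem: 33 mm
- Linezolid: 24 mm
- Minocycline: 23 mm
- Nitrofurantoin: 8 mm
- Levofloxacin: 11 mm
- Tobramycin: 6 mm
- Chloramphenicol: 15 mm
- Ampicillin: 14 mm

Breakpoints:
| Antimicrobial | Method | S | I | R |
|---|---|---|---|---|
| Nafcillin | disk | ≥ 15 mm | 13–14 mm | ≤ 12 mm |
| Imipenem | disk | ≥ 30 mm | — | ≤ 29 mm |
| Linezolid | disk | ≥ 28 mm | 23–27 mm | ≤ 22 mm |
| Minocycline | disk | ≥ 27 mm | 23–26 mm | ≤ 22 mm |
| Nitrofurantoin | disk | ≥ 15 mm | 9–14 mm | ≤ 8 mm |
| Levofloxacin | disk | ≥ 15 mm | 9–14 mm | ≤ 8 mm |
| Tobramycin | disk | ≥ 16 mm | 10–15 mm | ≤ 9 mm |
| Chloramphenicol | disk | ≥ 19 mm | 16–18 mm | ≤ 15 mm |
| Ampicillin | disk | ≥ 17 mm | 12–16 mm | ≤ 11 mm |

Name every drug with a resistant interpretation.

nitrofurantoin, tobramycin, chloramphenicol

Nafcillin 19 mm: ≥ 15 mm ⇒ Susceptible
Imipenem 33 mm: ≥ 30 mm → S
Linezolid: 24 mm is in 23–27 mm → intermediate
Minocycline 23 mm: in 23–26 mm — intermediate
Nitrofurantoin (8 mm) ≤ 8 mm → R
Levofloxacin: 11 mm is in 9–14 mm ⇒ intermediate
Tobramycin (6 mm) ≤ 9 mm ⇒ R
Chloramphenicol 15 mm: ≤ 15 mm → Resistant
Ampicillin 14 mm: in 12–16 mm ⇒ Intermediate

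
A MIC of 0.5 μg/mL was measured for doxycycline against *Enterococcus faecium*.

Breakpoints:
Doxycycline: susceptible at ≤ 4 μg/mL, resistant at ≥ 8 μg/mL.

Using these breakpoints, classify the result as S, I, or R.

Doxycycline 0.5 μg/mL: ≤ 4 μg/mL → susceptible

Susceptible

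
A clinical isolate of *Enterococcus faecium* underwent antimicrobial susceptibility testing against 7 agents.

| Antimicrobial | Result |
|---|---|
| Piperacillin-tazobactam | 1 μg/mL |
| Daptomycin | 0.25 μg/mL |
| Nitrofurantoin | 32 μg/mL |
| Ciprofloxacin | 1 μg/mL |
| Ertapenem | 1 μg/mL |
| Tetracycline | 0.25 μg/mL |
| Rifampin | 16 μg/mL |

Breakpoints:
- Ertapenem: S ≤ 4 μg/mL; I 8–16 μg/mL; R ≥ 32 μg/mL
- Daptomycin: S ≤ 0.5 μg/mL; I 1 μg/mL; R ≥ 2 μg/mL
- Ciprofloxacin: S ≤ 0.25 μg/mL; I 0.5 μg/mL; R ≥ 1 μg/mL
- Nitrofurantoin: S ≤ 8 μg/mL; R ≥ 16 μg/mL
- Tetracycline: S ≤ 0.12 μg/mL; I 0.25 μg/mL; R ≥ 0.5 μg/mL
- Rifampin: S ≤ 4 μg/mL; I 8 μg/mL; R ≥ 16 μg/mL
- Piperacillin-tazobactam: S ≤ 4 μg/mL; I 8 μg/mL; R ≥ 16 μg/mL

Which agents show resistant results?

Piperacillin-tazobactam 1 μg/mL: ≤ 4 μg/mL — S
Daptomycin (0.25 μg/mL) ≤ 0.5 μg/mL — susceptible
Nitrofurantoin (32 μg/mL) ≥ 16 μg/mL → R
Ciprofloxacin: 1 μg/mL is ≥ 1 μg/mL → resistant
Ertapenem (1 μg/mL) ≤ 4 μg/mL → S
Tetracycline 0.25 μg/mL: = 0.25 μg/mL — intermediate
Rifampin: 16 μg/mL is ≥ 16 μg/mL → R

nitrofurantoin, ciprofloxacin, rifampin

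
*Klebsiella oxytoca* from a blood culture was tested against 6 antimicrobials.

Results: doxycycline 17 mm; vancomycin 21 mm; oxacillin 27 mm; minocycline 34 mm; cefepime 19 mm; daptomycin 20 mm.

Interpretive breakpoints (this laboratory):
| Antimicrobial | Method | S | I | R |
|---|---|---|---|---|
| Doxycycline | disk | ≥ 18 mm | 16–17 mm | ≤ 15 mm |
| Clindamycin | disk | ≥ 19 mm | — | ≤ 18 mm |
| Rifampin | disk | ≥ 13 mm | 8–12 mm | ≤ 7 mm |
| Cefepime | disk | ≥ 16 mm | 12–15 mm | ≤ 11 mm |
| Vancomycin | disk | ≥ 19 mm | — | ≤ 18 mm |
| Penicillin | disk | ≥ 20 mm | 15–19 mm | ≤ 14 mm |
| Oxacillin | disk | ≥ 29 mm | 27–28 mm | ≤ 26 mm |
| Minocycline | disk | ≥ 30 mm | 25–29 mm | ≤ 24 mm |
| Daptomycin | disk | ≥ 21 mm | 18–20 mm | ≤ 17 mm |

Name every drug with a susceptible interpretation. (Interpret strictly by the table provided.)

Doxycycline (17 mm) in 16–17 mm — Intermediate
Vancomycin: 21 mm is ≥ 19 mm — Susceptible
Oxacillin 27 mm: in 27–28 mm — intermediate
Minocycline: 34 mm is ≥ 30 mm → Susceptible
Cefepime 19 mm: ≥ 16 mm → Susceptible
Daptomycin: 20 mm is in 18–20 mm → I

vancomycin, minocycline, cefepime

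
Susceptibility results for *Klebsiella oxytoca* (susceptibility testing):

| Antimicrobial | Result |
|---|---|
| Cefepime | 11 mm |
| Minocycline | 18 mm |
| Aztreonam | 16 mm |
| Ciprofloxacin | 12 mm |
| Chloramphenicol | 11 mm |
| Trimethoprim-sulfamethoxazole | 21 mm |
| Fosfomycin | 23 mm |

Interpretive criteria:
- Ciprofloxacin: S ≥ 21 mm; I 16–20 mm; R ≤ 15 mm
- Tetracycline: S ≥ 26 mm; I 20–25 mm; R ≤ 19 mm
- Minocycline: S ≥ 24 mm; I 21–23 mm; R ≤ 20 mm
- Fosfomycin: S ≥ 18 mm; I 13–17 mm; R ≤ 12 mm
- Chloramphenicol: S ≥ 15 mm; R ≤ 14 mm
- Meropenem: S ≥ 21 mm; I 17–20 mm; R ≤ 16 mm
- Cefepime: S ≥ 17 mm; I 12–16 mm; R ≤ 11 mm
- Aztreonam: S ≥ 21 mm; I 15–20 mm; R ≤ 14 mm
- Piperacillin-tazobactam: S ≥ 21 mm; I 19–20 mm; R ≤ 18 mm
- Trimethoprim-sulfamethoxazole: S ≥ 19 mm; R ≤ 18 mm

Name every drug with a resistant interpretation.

cefepime, minocycline, ciprofloxacin, chloramphenicol

Cefepime (11 mm) ≤ 11 mm → R
Minocycline: 18 mm is ≤ 20 mm ⇒ Resistant
Aztreonam: 16 mm is in 15–20 mm → intermediate
Ciprofloxacin 12 mm: ≤ 15 mm → Resistant
Chloramphenicol (11 mm) ≤ 14 mm — R
Trimethoprim-sulfamethoxazole (21 mm) ≥ 19 mm ⇒ S
Fosfomycin 23 mm: ≥ 18 mm — Susceptible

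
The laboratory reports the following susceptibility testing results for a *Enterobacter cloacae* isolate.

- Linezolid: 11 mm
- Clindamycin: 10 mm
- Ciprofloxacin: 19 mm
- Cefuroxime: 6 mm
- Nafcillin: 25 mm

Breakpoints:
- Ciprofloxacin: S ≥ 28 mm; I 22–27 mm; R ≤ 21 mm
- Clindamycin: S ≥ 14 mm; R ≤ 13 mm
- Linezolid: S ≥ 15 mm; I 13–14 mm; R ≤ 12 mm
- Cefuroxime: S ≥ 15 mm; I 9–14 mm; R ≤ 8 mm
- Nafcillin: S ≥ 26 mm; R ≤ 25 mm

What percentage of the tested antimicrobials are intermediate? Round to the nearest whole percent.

0%

Linezolid 11 mm: ≤ 12 mm — resistant
Clindamycin: 10 mm is ≤ 13 mm → R
Ciprofloxacin: 19 mm is ≤ 21 mm → resistant
Cefuroxime: 6 mm is ≤ 8 mm → Resistant
Nafcillin (25 mm) ≤ 25 mm ⇒ R
Intermediate: 0/5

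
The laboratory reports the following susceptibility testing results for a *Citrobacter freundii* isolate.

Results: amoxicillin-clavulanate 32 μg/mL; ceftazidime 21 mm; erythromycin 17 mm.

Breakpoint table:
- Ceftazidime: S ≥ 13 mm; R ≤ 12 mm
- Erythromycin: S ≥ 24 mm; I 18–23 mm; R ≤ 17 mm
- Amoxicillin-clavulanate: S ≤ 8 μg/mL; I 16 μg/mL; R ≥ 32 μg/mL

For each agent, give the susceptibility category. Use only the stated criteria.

R, S, R

Amoxicillin-clavulanate (32 μg/mL) ≥ 32 μg/mL → Resistant
Ceftazidime: 21 mm is ≥ 13 mm → susceptible
Erythromycin (17 mm) ≤ 17 mm ⇒ R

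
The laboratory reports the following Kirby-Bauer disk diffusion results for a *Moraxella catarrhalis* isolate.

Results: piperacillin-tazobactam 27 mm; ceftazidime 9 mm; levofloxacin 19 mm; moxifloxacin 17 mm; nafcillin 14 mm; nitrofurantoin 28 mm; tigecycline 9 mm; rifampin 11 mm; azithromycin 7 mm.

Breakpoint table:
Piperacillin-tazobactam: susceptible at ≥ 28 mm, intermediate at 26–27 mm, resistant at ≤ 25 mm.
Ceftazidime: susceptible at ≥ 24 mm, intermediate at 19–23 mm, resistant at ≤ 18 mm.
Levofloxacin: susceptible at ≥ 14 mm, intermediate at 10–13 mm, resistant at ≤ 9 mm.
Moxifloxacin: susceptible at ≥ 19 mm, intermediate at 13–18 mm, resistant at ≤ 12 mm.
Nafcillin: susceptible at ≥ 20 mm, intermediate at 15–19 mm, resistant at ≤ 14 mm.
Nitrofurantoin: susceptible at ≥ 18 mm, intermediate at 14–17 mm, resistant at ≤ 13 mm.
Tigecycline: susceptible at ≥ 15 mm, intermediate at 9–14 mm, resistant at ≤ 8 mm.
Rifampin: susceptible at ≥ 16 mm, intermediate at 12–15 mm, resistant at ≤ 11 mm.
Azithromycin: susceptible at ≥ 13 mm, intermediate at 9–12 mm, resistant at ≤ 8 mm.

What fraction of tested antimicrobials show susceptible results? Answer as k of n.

2 of 9

Piperacillin-tazobactam (27 mm) in 26–27 mm ⇒ Intermediate
Ceftazidime (9 mm) ≤ 18 mm — R
Levofloxacin (19 mm) ≥ 14 mm ⇒ S
Moxifloxacin (17 mm) in 13–18 mm ⇒ intermediate
Nafcillin 14 mm: ≤ 14 mm ⇒ resistant
Nitrofurantoin 28 mm: ≥ 18 mm — S
Tigecycline 9 mm: in 9–14 mm — intermediate
Rifampin 11 mm: ≤ 11 mm ⇒ R
Azithromycin: 7 mm is ≤ 8 mm — resistant
Susceptible: 2/9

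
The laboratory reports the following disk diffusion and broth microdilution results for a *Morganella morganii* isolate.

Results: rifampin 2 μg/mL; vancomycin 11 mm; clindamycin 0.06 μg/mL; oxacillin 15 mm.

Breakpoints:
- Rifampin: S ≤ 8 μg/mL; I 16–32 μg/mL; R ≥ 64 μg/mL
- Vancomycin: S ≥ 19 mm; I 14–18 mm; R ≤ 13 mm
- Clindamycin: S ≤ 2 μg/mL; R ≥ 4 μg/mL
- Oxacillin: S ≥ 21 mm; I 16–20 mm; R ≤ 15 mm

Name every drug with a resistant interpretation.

Rifampin 2 μg/mL: ≤ 8 μg/mL ⇒ Susceptible
Vancomycin (11 mm) ≤ 13 mm ⇒ Resistant
Clindamycin 0.06 μg/mL: ≤ 2 μg/mL — susceptible
Oxacillin 15 mm: ≤ 15 mm → Resistant

vancomycin, oxacillin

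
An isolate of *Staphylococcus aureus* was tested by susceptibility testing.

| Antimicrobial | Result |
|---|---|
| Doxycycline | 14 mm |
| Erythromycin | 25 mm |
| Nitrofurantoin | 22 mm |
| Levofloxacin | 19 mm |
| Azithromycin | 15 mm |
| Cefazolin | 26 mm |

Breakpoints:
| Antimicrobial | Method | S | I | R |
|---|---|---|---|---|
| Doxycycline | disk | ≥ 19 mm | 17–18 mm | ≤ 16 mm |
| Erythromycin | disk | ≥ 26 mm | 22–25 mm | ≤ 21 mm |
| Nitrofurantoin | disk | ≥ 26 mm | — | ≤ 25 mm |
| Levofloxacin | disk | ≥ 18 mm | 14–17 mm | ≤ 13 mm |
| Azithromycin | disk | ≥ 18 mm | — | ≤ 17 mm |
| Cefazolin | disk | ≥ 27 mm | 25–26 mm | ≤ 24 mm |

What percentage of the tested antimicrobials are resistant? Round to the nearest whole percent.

50%

Doxycycline 14 mm: ≤ 16 mm ⇒ resistant
Erythromycin (25 mm) in 22–25 mm — I
Nitrofurantoin (22 mm) ≤ 25 mm → R
Levofloxacin: 19 mm is ≥ 18 mm ⇒ susceptible
Azithromycin (15 mm) ≤ 17 mm → R
Cefazolin (26 mm) in 25–26 mm ⇒ Intermediate
Resistant: 3/6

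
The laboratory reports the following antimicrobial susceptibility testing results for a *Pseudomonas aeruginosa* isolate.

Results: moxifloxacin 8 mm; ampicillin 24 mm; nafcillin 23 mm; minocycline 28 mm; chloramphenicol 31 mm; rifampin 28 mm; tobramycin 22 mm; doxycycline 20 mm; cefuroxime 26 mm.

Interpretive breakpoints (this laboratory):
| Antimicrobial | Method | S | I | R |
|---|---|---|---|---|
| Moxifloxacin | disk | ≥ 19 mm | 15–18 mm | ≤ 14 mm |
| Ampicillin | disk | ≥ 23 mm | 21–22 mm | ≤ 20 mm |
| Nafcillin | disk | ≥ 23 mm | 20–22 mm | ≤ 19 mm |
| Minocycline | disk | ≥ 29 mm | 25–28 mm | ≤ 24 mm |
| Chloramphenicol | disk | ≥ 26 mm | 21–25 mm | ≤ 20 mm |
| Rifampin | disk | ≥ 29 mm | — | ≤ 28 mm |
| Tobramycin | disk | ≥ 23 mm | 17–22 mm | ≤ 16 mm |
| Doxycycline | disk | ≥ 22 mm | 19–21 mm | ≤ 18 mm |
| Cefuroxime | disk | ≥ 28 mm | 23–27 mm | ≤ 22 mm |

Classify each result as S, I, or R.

R, S, S, I, S, R, I, I, I

Moxifloxacin: 8 mm is ≤ 14 mm — Resistant
Ampicillin (24 mm) ≥ 23 mm ⇒ S
Nafcillin 23 mm: ≥ 23 mm ⇒ susceptible
Minocycline: 28 mm is in 25–28 mm — I
Chloramphenicol (31 mm) ≥ 26 mm → susceptible
Rifampin 28 mm: ≤ 28 mm ⇒ R
Tobramycin (22 mm) in 17–22 mm ⇒ Intermediate
Doxycycline 20 mm: in 19–21 mm — I
Cefuroxime: 26 mm is in 23–27 mm → I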